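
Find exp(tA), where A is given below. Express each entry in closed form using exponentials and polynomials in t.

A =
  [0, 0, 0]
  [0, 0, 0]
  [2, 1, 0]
e^{tA} =
  [1, 0, 0]
  [0, 1, 0]
  [2*t, t, 1]

Strategy: write A = P · J · P⁻¹ where J is a Jordan canonical form, so e^{tA} = P · e^{tJ} · P⁻¹, and e^{tJ} can be computed block-by-block.

A has Jordan form
J =
  [0, 1, 0]
  [0, 0, 0]
  [0, 0, 0]
(up to reordering of blocks).

Per-block formulas:
  For a 2×2 Jordan block J_2(0): exp(t · J_2(0)) = e^(0t)·(I + t·N), where N is the 2×2 nilpotent shift.
  For a 1×1 block at λ = 0: exp(t · [0]) = [e^(0t)].

After assembling e^{tJ} and conjugating by P, we get:

e^{tA} =
  [1, 0, 0]
  [0, 1, 0]
  [2*t, t, 1]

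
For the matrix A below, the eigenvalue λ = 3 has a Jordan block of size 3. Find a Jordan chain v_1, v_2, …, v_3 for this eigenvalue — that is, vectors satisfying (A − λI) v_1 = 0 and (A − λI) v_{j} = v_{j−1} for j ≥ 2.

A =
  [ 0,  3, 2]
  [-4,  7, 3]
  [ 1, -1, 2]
A Jordan chain for λ = 3 of length 3:
v_1 = (-1, -1, 0)ᵀ
v_2 = (-3, -4, 1)ᵀ
v_3 = (1, 0, 0)ᵀ

Let N = A − (3)·I. We want v_3 with N^3 v_3 = 0 but N^2 v_3 ≠ 0; then v_{j-1} := N · v_j for j = 3, …, 2.

Pick v_3 = (1, 0, 0)ᵀ.
Then v_2 = N · v_3 = (-3, -4, 1)ᵀ.
Then v_1 = N · v_2 = (-1, -1, 0)ᵀ.

Sanity check: (A − (3)·I) v_1 = (0, 0, 0)ᵀ = 0. ✓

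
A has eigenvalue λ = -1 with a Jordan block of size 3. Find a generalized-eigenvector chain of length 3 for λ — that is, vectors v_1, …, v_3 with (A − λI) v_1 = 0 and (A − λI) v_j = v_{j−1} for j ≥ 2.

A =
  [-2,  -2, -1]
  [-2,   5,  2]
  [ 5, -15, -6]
A Jordan chain for λ = -1 of length 3:
v_1 = (5, 10, -25)ᵀ
v_2 = (-2, 6, -15)ᵀ
v_3 = (0, 1, 0)ᵀ

Let N = A − (-1)·I. We want v_3 with N^3 v_3 = 0 but N^2 v_3 ≠ 0; then v_{j-1} := N · v_j for j = 3, …, 2.

Pick v_3 = (0, 1, 0)ᵀ.
Then v_2 = N · v_3 = (-2, 6, -15)ᵀ.
Then v_1 = N · v_2 = (5, 10, -25)ᵀ.

Sanity check: (A − (-1)·I) v_1 = (0, 0, 0)ᵀ = 0. ✓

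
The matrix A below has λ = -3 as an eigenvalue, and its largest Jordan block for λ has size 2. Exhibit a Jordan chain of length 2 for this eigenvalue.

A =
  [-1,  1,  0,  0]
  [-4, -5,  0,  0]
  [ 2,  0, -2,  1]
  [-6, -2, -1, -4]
A Jordan chain for λ = -3 of length 2:
v_1 = (2, -4, 2, -6)ᵀ
v_2 = (1, 0, 0, 0)ᵀ

Let N = A − (-3)·I. We want v_2 with N^2 v_2 = 0 but N^1 v_2 ≠ 0; then v_{j-1} := N · v_j for j = 2, …, 2.

Pick v_2 = (1, 0, 0, 0)ᵀ.
Then v_1 = N · v_2 = (2, -4, 2, -6)ᵀ.

Sanity check: (A − (-3)·I) v_1 = (0, 0, 0, 0)ᵀ = 0. ✓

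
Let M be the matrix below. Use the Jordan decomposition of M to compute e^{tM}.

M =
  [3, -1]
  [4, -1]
e^{tM} =
  [2*t*exp(t) + exp(t), -t*exp(t)]
  [4*t*exp(t), -2*t*exp(t) + exp(t)]

Strategy: write M = P · J · P⁻¹ where J is a Jordan canonical form, so e^{tM} = P · e^{tJ} · P⁻¹, and e^{tJ} can be computed block-by-block.

M has Jordan form
J =
  [1, 1]
  [0, 1]
(up to reordering of blocks).

Per-block formulas:
  For a 2×2 Jordan block J_2(1): exp(t · J_2(1)) = e^(1t)·(I + t·N), where N is the 2×2 nilpotent shift.

After assembling e^{tJ} and conjugating by P, we get:

e^{tM} =
  [2*t*exp(t) + exp(t), -t*exp(t)]
  [4*t*exp(t), -2*t*exp(t) + exp(t)]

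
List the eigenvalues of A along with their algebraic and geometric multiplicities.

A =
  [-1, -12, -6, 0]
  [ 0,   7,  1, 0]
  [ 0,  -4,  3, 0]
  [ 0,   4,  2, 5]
λ = -1: alg = 1, geom = 1; λ = 5: alg = 3, geom = 2

Step 1 — factor the characteristic polynomial to read off the algebraic multiplicities:
  χ_A(x) = (x - 5)^3*(x + 1)

Step 2 — compute geometric multiplicities via the rank-nullity identity g(λ) = n − rank(A − λI):
  rank(A − (-1)·I) = 3, so dim ker(A − (-1)·I) = n − 3 = 1
  rank(A − (5)·I) = 2, so dim ker(A − (5)·I) = n − 2 = 2

Summary:
  λ = -1: algebraic multiplicity = 1, geometric multiplicity = 1
  λ = 5: algebraic multiplicity = 3, geometric multiplicity = 2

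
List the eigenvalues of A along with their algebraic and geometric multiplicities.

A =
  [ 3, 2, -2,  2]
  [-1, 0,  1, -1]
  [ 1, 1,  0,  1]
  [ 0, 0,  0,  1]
λ = 1: alg = 4, geom = 3

Step 1 — factor the characteristic polynomial to read off the algebraic multiplicities:
  χ_A(x) = (x - 1)^4

Step 2 — compute geometric multiplicities via the rank-nullity identity g(λ) = n − rank(A − λI):
  rank(A − (1)·I) = 1, so dim ker(A − (1)·I) = n − 1 = 3

Summary:
  λ = 1: algebraic multiplicity = 4, geometric multiplicity = 3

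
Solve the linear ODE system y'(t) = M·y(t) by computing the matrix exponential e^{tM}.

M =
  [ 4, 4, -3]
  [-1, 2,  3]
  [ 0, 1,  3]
e^{tM} =
  [-3*t^2*exp(3*t)/2 + t*exp(3*t) + exp(3*t), -3*t^2*exp(3*t)/2 + 4*t*exp(3*t), 9*t^2*exp(3*t)/2 - 3*t*exp(3*t)]
  [-t*exp(3*t), -t*exp(3*t) + exp(3*t), 3*t*exp(3*t)]
  [-t^2*exp(3*t)/2, -t^2*exp(3*t)/2 + t*exp(3*t), 3*t^2*exp(3*t)/2 + exp(3*t)]

Strategy: write M = P · J · P⁻¹ where J is a Jordan canonical form, so e^{tM} = P · e^{tJ} · P⁻¹, and e^{tJ} can be computed block-by-block.

M has Jordan form
J =
  [3, 1, 0]
  [0, 3, 1]
  [0, 0, 3]
(up to reordering of blocks).

Per-block formulas:
  For a 3×3 Jordan block J_3(3): exp(t · J_3(3)) = e^(3t)·(I + t·N + (t^2/2)·N^2), where N is the 3×3 nilpotent shift.

After assembling e^{tJ} and conjugating by P, we get:

e^{tM} =
  [-3*t^2*exp(3*t)/2 + t*exp(3*t) + exp(3*t), -3*t^2*exp(3*t)/2 + 4*t*exp(3*t), 9*t^2*exp(3*t)/2 - 3*t*exp(3*t)]
  [-t*exp(3*t), -t*exp(3*t) + exp(3*t), 3*t*exp(3*t)]
  [-t^2*exp(3*t)/2, -t^2*exp(3*t)/2 + t*exp(3*t), 3*t^2*exp(3*t)/2 + exp(3*t)]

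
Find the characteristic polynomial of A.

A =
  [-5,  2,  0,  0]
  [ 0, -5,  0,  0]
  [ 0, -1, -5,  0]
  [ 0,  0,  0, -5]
x^4 + 20*x^3 + 150*x^2 + 500*x + 625

Expanding det(x·I − A) (e.g. by cofactor expansion or by noting that A is similar to its Jordan form J, which has the same characteristic polynomial as A) gives
  χ_A(x) = x^4 + 20*x^3 + 150*x^2 + 500*x + 625
which factors as (x + 5)^4. The eigenvalues (with algebraic multiplicities) are λ = -5 with multiplicity 4.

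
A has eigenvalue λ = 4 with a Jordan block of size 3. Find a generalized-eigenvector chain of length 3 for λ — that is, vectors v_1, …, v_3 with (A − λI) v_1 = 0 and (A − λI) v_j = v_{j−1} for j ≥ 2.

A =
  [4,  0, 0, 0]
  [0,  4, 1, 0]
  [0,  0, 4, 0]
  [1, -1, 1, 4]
A Jordan chain for λ = 4 of length 3:
v_1 = (0, 0, 0, -1)ᵀ
v_2 = (0, 1, 0, 1)ᵀ
v_3 = (0, 0, 1, 0)ᵀ

Let N = A − (4)·I. We want v_3 with N^3 v_3 = 0 but N^2 v_3 ≠ 0; then v_{j-1} := N · v_j for j = 3, …, 2.

Pick v_3 = (0, 0, 1, 0)ᵀ.
Then v_2 = N · v_3 = (0, 1, 0, 1)ᵀ.
Then v_1 = N · v_2 = (0, 0, 0, -1)ᵀ.

Sanity check: (A − (4)·I) v_1 = (0, 0, 0, 0)ᵀ = 0. ✓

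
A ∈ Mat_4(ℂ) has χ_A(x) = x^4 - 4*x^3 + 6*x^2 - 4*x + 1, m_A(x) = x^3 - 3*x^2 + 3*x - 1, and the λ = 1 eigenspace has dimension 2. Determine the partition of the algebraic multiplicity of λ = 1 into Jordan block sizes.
Block sizes for λ = 1: [3, 1]

Step 1 — from the characteristic polynomial, algebraic multiplicity of λ = 1 is 4. From dim ker(A − (1)·I) = 2, there are exactly 2 Jordan blocks for λ = 1.
Step 2 — from the minimal polynomial, the factor (x − 1)^3 tells us the largest block for λ = 1 has size 3.
Step 3 — with total size 4, 2 blocks, and largest block 3, the block sizes (in nonincreasing order) are [3, 1].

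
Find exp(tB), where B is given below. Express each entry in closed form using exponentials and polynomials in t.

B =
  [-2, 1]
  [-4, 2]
e^{tB} =
  [1 - 2*t, t]
  [-4*t, 2*t + 1]

Strategy: write B = P · J · P⁻¹ where J is a Jordan canonical form, so e^{tB} = P · e^{tJ} · P⁻¹, and e^{tJ} can be computed block-by-block.

B has Jordan form
J =
  [0, 1]
  [0, 0]
(up to reordering of blocks).

Per-block formulas:
  For a 2×2 Jordan block J_2(0): exp(t · J_2(0)) = e^(0t)·(I + t·N), where N is the 2×2 nilpotent shift.

After assembling e^{tJ} and conjugating by P, we get:

e^{tB} =
  [1 - 2*t, t]
  [-4*t, 2*t + 1]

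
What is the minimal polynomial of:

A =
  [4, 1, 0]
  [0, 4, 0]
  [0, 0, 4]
x^2 - 8*x + 16

The characteristic polynomial is χ_A(x) = (x - 4)^3, so the eigenvalues are known. The minimal polynomial is
  m_A(x) = Π_λ (x − λ)^{k_λ}
where k_λ is the size of the *largest* Jordan block for λ (equivalently, the smallest k with (A − λI)^k v = 0 for every generalised eigenvector v of λ).

  λ = 4: largest Jordan block has size 2, contributing (x − 4)^2

So m_A(x) = (x - 4)^2 = x^2 - 8*x + 16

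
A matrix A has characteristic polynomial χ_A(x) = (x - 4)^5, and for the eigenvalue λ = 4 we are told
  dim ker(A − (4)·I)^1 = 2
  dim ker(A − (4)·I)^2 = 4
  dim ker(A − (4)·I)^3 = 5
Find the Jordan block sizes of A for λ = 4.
Block sizes for λ = 4: [3, 2]

From the dimensions of kernels of powers, the number of Jordan blocks of size at least j is d_j − d_{j−1} where d_j = dim ker(N^j) (with d_0 = 0). Computing the differences gives [2, 2, 1].
The number of blocks of size exactly k is (#blocks of size ≥ k) − (#blocks of size ≥ k + 1), so the partition is: 1 block(s) of size 2, 1 block(s) of size 3.
In nonincreasing order the block sizes are [3, 2].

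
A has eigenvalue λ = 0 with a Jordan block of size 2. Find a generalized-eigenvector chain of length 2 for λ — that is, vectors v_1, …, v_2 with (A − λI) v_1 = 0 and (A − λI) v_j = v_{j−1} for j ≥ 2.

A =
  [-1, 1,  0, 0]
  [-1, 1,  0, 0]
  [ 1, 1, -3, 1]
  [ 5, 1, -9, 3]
A Jordan chain for λ = 0 of length 2:
v_1 = (-1, -1, 1, 5)ᵀ
v_2 = (1, 0, 0, 0)ᵀ

Let N = A − (0)·I. We want v_2 with N^2 v_2 = 0 but N^1 v_2 ≠ 0; then v_{j-1} := N · v_j for j = 2, …, 2.

Pick v_2 = (1, 0, 0, 0)ᵀ.
Then v_1 = N · v_2 = (-1, -1, 1, 5)ᵀ.

Sanity check: (A − (0)·I) v_1 = (0, 0, 0, 0)ᵀ = 0. ✓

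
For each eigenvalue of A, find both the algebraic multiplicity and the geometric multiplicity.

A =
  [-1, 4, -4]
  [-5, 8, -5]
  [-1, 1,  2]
λ = 3: alg = 3, geom = 2

Step 1 — factor the characteristic polynomial to read off the algebraic multiplicities:
  χ_A(x) = (x - 3)^3

Step 2 — compute geometric multiplicities via the rank-nullity identity g(λ) = n − rank(A − λI):
  rank(A − (3)·I) = 1, so dim ker(A − (3)·I) = n − 1 = 2

Summary:
  λ = 3: algebraic multiplicity = 3, geometric multiplicity = 2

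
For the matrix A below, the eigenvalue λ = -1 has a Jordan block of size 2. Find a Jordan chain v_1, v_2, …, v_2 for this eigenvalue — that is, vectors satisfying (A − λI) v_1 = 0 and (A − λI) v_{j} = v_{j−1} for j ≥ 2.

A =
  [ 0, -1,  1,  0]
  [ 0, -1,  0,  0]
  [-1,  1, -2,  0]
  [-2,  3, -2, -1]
A Jordan chain for λ = -1 of length 2:
v_1 = (1, 0, -1, -2)ᵀ
v_2 = (1, 0, 0, 0)ᵀ

Let N = A − (-1)·I. We want v_2 with N^2 v_2 = 0 but N^1 v_2 ≠ 0; then v_{j-1} := N · v_j for j = 2, …, 2.

Pick v_2 = (1, 0, 0, 0)ᵀ.
Then v_1 = N · v_2 = (1, 0, -1, -2)ᵀ.

Sanity check: (A − (-1)·I) v_1 = (0, 0, 0, 0)ᵀ = 0. ✓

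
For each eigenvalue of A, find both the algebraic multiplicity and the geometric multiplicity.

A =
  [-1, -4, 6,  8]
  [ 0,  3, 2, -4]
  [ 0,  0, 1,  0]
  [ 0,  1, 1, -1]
λ = -1: alg = 1, geom = 1; λ = 1: alg = 3, geom = 2

Step 1 — factor the characteristic polynomial to read off the algebraic multiplicities:
  χ_A(x) = (x - 1)^3*(x + 1)

Step 2 — compute geometric multiplicities via the rank-nullity identity g(λ) = n − rank(A − λI):
  rank(A − (-1)·I) = 3, so dim ker(A − (-1)·I) = n − 3 = 1
  rank(A − (1)·I) = 2, so dim ker(A − (1)·I) = n − 2 = 2

Summary:
  λ = -1: algebraic multiplicity = 1, geometric multiplicity = 1
  λ = 1: algebraic multiplicity = 3, geometric multiplicity = 2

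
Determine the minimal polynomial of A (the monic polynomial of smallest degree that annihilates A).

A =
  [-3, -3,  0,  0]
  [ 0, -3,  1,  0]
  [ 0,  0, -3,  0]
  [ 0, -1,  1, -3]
x^3 + 9*x^2 + 27*x + 27

The characteristic polynomial is χ_A(x) = (x + 3)^4, so the eigenvalues are known. The minimal polynomial is
  m_A(x) = Π_λ (x − λ)^{k_λ}
where k_λ is the size of the *largest* Jordan block for λ (equivalently, the smallest k with (A − λI)^k v = 0 for every generalised eigenvector v of λ).

  λ = -3: largest Jordan block has size 3, contributing (x + 3)^3

So m_A(x) = (x + 3)^3 = x^3 + 9*x^2 + 27*x + 27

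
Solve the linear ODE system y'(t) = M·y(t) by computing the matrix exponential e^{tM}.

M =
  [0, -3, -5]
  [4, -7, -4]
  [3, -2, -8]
e^{tM} =
  [-t^2*exp(-5*t) + 5*t*exp(-5*t) + exp(-5*t), t^2*exp(-5*t)/2 - 3*t*exp(-5*t), t^2*exp(-5*t) - 5*t*exp(-5*t)]
  [4*t*exp(-5*t), -2*t*exp(-5*t) + exp(-5*t), -4*t*exp(-5*t)]
  [-t^2*exp(-5*t) + 3*t*exp(-5*t), t^2*exp(-5*t)/2 - 2*t*exp(-5*t), t^2*exp(-5*t) - 3*t*exp(-5*t) + exp(-5*t)]

Strategy: write M = P · J · P⁻¹ where J is a Jordan canonical form, so e^{tM} = P · e^{tJ} · P⁻¹, and e^{tJ} can be computed block-by-block.

M has Jordan form
J =
  [-5,  1,  0]
  [ 0, -5,  1]
  [ 0,  0, -5]
(up to reordering of blocks).

Per-block formulas:
  For a 3×3 Jordan block J_3(-5): exp(t · J_3(-5)) = e^(-5t)·(I + t·N + (t^2/2)·N^2), where N is the 3×3 nilpotent shift.

After assembling e^{tJ} and conjugating by P, we get:

e^{tM} =
  [-t^2*exp(-5*t) + 5*t*exp(-5*t) + exp(-5*t), t^2*exp(-5*t)/2 - 3*t*exp(-5*t), t^2*exp(-5*t) - 5*t*exp(-5*t)]
  [4*t*exp(-5*t), -2*t*exp(-5*t) + exp(-5*t), -4*t*exp(-5*t)]
  [-t^2*exp(-5*t) + 3*t*exp(-5*t), t^2*exp(-5*t)/2 - 2*t*exp(-5*t), t^2*exp(-5*t) - 3*t*exp(-5*t) + exp(-5*t)]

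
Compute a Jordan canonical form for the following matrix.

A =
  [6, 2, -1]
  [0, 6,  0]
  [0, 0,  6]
J_2(6) ⊕ J_1(6)

The characteristic polynomial is
  det(x·I − A) = x^3 - 18*x^2 + 108*x - 216 = (x - 6)^3

Eigenvalues and multiplicities (the geometric multiplicity of λ is n − rank(A − λI), which equals the number of Jordan blocks for λ):
  λ = 6: algebraic multiplicity = 3, geometric multiplicity = 2

Determining the block sizes for each eigenvalue:
  λ = 6: 2 blocks summing to 3 forces exactly one block of size 2 and the rest size 1 → block sizes [2, 1]

Assembling the blocks gives a Jordan form
J =
  [6, 1, 0]
  [0, 6, 0]
  [0, 0, 6]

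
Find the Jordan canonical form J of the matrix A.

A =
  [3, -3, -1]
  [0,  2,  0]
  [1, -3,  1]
J_2(2) ⊕ J_1(2)

The characteristic polynomial is
  det(x·I − A) = x^3 - 6*x^2 + 12*x - 8 = (x - 2)^3

Eigenvalues and multiplicities (the geometric multiplicity of λ is n − rank(A − λI), which equals the number of Jordan blocks for λ):
  λ = 2: algebraic multiplicity = 3, geometric multiplicity = 2

Determining the block sizes for each eigenvalue:
  λ = 2: 2 blocks summing to 3 forces exactly one block of size 2 and the rest size 1 → block sizes [2, 1]

Assembling the blocks gives a Jordan form
J =
  [2, 1, 0]
  [0, 2, 0]
  [0, 0, 2]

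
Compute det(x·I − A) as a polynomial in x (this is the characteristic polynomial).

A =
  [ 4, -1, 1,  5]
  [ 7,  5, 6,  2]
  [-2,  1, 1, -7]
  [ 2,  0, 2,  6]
x^4 - 16*x^3 + 96*x^2 - 256*x + 256

Expanding det(x·I − A) (e.g. by cofactor expansion or by noting that A is similar to its Jordan form J, which has the same characteristic polynomial as A) gives
  χ_A(x) = x^4 - 16*x^3 + 96*x^2 - 256*x + 256
which factors as (x - 4)^4. The eigenvalues (with algebraic multiplicities) are λ = 4 with multiplicity 4.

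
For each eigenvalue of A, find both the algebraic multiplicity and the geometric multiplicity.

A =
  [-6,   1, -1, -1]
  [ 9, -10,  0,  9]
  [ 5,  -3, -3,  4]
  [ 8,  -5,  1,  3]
λ = -4: alg = 4, geom = 2

Step 1 — factor the characteristic polynomial to read off the algebraic multiplicities:
  χ_A(x) = (x + 4)^4

Step 2 — compute geometric multiplicities via the rank-nullity identity g(λ) = n − rank(A − λI):
  rank(A − (-4)·I) = 2, so dim ker(A − (-4)·I) = n − 2 = 2

Summary:
  λ = -4: algebraic multiplicity = 4, geometric multiplicity = 2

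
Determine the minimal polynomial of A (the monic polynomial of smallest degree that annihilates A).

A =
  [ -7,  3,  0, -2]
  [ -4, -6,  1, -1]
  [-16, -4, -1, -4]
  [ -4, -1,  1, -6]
x^3 + 15*x^2 + 75*x + 125

The characteristic polynomial is χ_A(x) = (x + 5)^4, so the eigenvalues are known. The minimal polynomial is
  m_A(x) = Π_λ (x − λ)^{k_λ}
where k_λ is the size of the *largest* Jordan block for λ (equivalently, the smallest k with (A − λI)^k v = 0 for every generalised eigenvector v of λ).

  λ = -5: largest Jordan block has size 3, contributing (x + 5)^3

So m_A(x) = (x + 5)^3 = x^3 + 15*x^2 + 75*x + 125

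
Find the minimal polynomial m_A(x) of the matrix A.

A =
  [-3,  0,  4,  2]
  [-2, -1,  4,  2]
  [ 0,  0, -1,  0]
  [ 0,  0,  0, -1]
x^2 + 4*x + 3

The characteristic polynomial is χ_A(x) = (x + 1)^3*(x + 3), so the eigenvalues are known. The minimal polynomial is
  m_A(x) = Π_λ (x − λ)^{k_λ}
where k_λ is the size of the *largest* Jordan block for λ (equivalently, the smallest k with (A − λI)^k v = 0 for every generalised eigenvector v of λ).

  λ = -3: largest Jordan block has size 1, contributing (x + 3)
  λ = -1: largest Jordan block has size 1, contributing (x + 1)

So m_A(x) = (x + 1)*(x + 3) = x^2 + 4*x + 3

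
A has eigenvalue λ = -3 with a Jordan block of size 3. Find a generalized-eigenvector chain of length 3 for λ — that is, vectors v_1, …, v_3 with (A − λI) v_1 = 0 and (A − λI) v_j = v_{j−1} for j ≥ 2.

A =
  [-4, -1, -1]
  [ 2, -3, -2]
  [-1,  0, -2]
A Jordan chain for λ = -3 of length 3:
v_1 = (1, -2, 1)ᵀ
v_2 = (-1, 0, 0)ᵀ
v_3 = (0, 1, 0)ᵀ

Let N = A − (-3)·I. We want v_3 with N^3 v_3 = 0 but N^2 v_3 ≠ 0; then v_{j-1} := N · v_j for j = 3, …, 2.

Pick v_3 = (0, 1, 0)ᵀ.
Then v_2 = N · v_3 = (-1, 0, 0)ᵀ.
Then v_1 = N · v_2 = (1, -2, 1)ᵀ.

Sanity check: (A − (-3)·I) v_1 = (0, 0, 0)ᵀ = 0. ✓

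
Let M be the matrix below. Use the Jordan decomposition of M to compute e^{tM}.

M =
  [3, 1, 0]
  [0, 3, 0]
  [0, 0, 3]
e^{tM} =
  [exp(3*t), t*exp(3*t), 0]
  [0, exp(3*t), 0]
  [0, 0, exp(3*t)]

Strategy: write M = P · J · P⁻¹ where J is a Jordan canonical form, so e^{tM} = P · e^{tJ} · P⁻¹, and e^{tJ} can be computed block-by-block.

M has Jordan form
J =
  [3, 1, 0]
  [0, 3, 0]
  [0, 0, 3]
(up to reordering of blocks).

Per-block formulas:
  For a 2×2 Jordan block J_2(3): exp(t · J_2(3)) = e^(3t)·(I + t·N), where N is the 2×2 nilpotent shift.
  For a 1×1 block at λ = 3: exp(t · [3]) = [e^(3t)].

After assembling e^{tJ} and conjugating by P, we get:

e^{tM} =
  [exp(3*t), t*exp(3*t), 0]
  [0, exp(3*t), 0]
  [0, 0, exp(3*t)]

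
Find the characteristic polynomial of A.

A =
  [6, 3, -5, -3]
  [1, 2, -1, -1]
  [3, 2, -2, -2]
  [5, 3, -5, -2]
x^4 - 4*x^3 + 6*x^2 - 4*x + 1

Expanding det(x·I − A) (e.g. by cofactor expansion or by noting that A is similar to its Jordan form J, which has the same characteristic polynomial as A) gives
  χ_A(x) = x^4 - 4*x^3 + 6*x^2 - 4*x + 1
which factors as (x - 1)^4. The eigenvalues (with algebraic multiplicities) are λ = 1 with multiplicity 4.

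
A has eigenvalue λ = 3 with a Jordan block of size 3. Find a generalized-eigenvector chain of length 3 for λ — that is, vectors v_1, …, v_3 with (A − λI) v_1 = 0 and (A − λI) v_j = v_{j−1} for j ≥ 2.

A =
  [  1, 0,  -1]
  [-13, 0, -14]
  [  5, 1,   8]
A Jordan chain for λ = 3 of length 3:
v_1 = (-1, -5, 2)ᵀ
v_2 = (-2, -13, 5)ᵀ
v_3 = (1, 0, 0)ᵀ

Let N = A − (3)·I. We want v_3 with N^3 v_3 = 0 but N^2 v_3 ≠ 0; then v_{j-1} := N · v_j for j = 3, …, 2.

Pick v_3 = (1, 0, 0)ᵀ.
Then v_2 = N · v_3 = (-2, -13, 5)ᵀ.
Then v_1 = N · v_2 = (-1, -5, 2)ᵀ.

Sanity check: (A − (3)·I) v_1 = (0, 0, 0)ᵀ = 0. ✓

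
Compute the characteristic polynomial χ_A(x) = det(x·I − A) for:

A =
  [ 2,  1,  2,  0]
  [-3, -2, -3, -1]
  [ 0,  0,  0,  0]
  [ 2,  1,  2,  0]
x^4

Expanding det(x·I − A) (e.g. by cofactor expansion or by noting that A is similar to its Jordan form J, which has the same characteristic polynomial as A) gives
  χ_A(x) = x^4
which factors as x^4. The eigenvalues (with algebraic multiplicities) are λ = 0 with multiplicity 4.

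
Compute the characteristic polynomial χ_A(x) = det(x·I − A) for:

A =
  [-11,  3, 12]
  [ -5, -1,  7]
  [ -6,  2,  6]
x^3 + 6*x^2 + 12*x + 8

Expanding det(x·I − A) (e.g. by cofactor expansion or by noting that A is similar to its Jordan form J, which has the same characteristic polynomial as A) gives
  χ_A(x) = x^3 + 6*x^2 + 12*x + 8
which factors as (x + 2)^3. The eigenvalues (with algebraic multiplicities) are λ = -2 with multiplicity 3.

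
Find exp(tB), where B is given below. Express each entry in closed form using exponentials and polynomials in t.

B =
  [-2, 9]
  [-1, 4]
e^{tB} =
  [-3*t*exp(t) + exp(t), 9*t*exp(t)]
  [-t*exp(t), 3*t*exp(t) + exp(t)]

Strategy: write B = P · J · P⁻¹ where J is a Jordan canonical form, so e^{tB} = P · e^{tJ} · P⁻¹, and e^{tJ} can be computed block-by-block.

B has Jordan form
J =
  [1, 1]
  [0, 1]
(up to reordering of blocks).

Per-block formulas:
  For a 2×2 Jordan block J_2(1): exp(t · J_2(1)) = e^(1t)·(I + t·N), where N is the 2×2 nilpotent shift.

After assembling e^{tJ} and conjugating by P, we get:

e^{tB} =
  [-3*t*exp(t) + exp(t), 9*t*exp(t)]
  [-t*exp(t), 3*t*exp(t) + exp(t)]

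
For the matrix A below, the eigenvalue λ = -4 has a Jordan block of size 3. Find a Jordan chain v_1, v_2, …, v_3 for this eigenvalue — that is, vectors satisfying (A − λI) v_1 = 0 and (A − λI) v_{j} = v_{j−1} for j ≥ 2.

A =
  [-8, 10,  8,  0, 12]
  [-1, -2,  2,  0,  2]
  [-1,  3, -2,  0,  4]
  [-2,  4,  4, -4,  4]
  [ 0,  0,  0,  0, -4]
A Jordan chain for λ = -4 of length 3:
v_1 = (-2, 0, -1, 0, 0)ᵀ
v_2 = (-4, -1, -1, -2, 0)ᵀ
v_3 = (1, 0, 0, 0, 0)ᵀ

Let N = A − (-4)·I. We want v_3 with N^3 v_3 = 0 but N^2 v_3 ≠ 0; then v_{j-1} := N · v_j for j = 3, …, 2.

Pick v_3 = (1, 0, 0, 0, 0)ᵀ.
Then v_2 = N · v_3 = (-4, -1, -1, -2, 0)ᵀ.
Then v_1 = N · v_2 = (-2, 0, -1, 0, 0)ᵀ.

Sanity check: (A − (-4)·I) v_1 = (0, 0, 0, 0, 0)ᵀ = 0. ✓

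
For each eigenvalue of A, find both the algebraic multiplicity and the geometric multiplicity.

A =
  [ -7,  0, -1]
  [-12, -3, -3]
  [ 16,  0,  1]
λ = -3: alg = 3, geom = 2

Step 1 — factor the characteristic polynomial to read off the algebraic multiplicities:
  χ_A(x) = (x + 3)^3

Step 2 — compute geometric multiplicities via the rank-nullity identity g(λ) = n − rank(A − λI):
  rank(A − (-3)·I) = 1, so dim ker(A − (-3)·I) = n − 1 = 2

Summary:
  λ = -3: algebraic multiplicity = 3, geometric multiplicity = 2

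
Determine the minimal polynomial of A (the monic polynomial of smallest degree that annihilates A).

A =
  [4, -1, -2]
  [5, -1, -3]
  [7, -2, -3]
x^3

The characteristic polynomial is χ_A(x) = x^3, so the eigenvalues are known. The minimal polynomial is
  m_A(x) = Π_λ (x − λ)^{k_λ}
where k_λ is the size of the *largest* Jordan block for λ (equivalently, the smallest k with (A − λI)^k v = 0 for every generalised eigenvector v of λ).

  λ = 0: largest Jordan block has size 3, contributing (x − 0)^3

So m_A(x) = x^3 = x^3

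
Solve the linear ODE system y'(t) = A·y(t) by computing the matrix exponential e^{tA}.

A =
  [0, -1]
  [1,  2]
e^{tA} =
  [-t*exp(t) + exp(t), -t*exp(t)]
  [t*exp(t), t*exp(t) + exp(t)]

Strategy: write A = P · J · P⁻¹ where J is a Jordan canonical form, so e^{tA} = P · e^{tJ} · P⁻¹, and e^{tJ} can be computed block-by-block.

A has Jordan form
J =
  [1, 1]
  [0, 1]
(up to reordering of blocks).

Per-block formulas:
  For a 2×2 Jordan block J_2(1): exp(t · J_2(1)) = e^(1t)·(I + t·N), where N is the 2×2 nilpotent shift.

After assembling e^{tJ} and conjugating by P, we get:

e^{tA} =
  [-t*exp(t) + exp(t), -t*exp(t)]
  [t*exp(t), t*exp(t) + exp(t)]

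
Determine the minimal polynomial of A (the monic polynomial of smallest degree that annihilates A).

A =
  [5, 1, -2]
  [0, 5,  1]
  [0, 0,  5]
x^3 - 15*x^2 + 75*x - 125

The characteristic polynomial is χ_A(x) = (x - 5)^3, so the eigenvalues are known. The minimal polynomial is
  m_A(x) = Π_λ (x − λ)^{k_λ}
where k_λ is the size of the *largest* Jordan block for λ (equivalently, the smallest k with (A − λI)^k v = 0 for every generalised eigenvector v of λ).

  λ = 5: largest Jordan block has size 3, contributing (x − 5)^3

So m_A(x) = (x - 5)^3 = x^3 - 15*x^2 + 75*x - 125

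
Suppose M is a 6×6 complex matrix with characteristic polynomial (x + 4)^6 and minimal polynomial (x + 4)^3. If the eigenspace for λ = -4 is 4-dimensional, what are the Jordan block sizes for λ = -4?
Block sizes for λ = -4: [3, 1, 1, 1]

Step 1 — from the characteristic polynomial, algebraic multiplicity of λ = -4 is 6. From dim ker(M − (-4)·I) = 4, there are exactly 4 Jordan blocks for λ = -4.
Step 2 — from the minimal polynomial, the factor (x + 4)^3 tells us the largest block for λ = -4 has size 3.
Step 3 — with total size 6, 4 blocks, and largest block 3, the block sizes (in nonincreasing order) are [3, 1, 1, 1].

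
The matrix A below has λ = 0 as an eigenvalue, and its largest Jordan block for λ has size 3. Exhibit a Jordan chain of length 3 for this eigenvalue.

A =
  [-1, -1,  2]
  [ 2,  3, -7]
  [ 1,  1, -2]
A Jordan chain for λ = 0 of length 3:
v_1 = (1, -3, -1)ᵀ
v_2 = (-1, 2, 1)ᵀ
v_3 = (1, 0, 0)ᵀ

Let N = A − (0)·I. We want v_3 with N^3 v_3 = 0 but N^2 v_3 ≠ 0; then v_{j-1} := N · v_j for j = 3, …, 2.

Pick v_3 = (1, 0, 0)ᵀ.
Then v_2 = N · v_3 = (-1, 2, 1)ᵀ.
Then v_1 = N · v_2 = (1, -3, -1)ᵀ.

Sanity check: (A − (0)·I) v_1 = (0, 0, 0)ᵀ = 0. ✓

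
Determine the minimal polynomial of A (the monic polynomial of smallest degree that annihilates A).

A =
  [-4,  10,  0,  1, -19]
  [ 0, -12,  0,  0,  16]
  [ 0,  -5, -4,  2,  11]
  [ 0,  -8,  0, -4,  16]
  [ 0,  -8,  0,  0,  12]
x^3 + 4*x^2 - 16*x - 64

The characteristic polynomial is χ_A(x) = (x - 4)*(x + 4)^4, so the eigenvalues are known. The minimal polynomial is
  m_A(x) = Π_λ (x − λ)^{k_λ}
where k_λ is the size of the *largest* Jordan block for λ (equivalently, the smallest k with (A − λI)^k v = 0 for every generalised eigenvector v of λ).

  λ = -4: largest Jordan block has size 2, contributing (x + 4)^2
  λ = 4: largest Jordan block has size 1, contributing (x − 4)

So m_A(x) = (x - 4)*(x + 4)^2 = x^3 + 4*x^2 - 16*x - 64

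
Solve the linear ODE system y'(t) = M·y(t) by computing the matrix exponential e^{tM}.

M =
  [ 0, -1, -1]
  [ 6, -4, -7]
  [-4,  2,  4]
e^{tM} =
  [1 - t^2, t^2 - t, 3*t^2/2 - t]
  [2*t^2 + 6*t, -2*t^2 - 4*t + 1, -3*t^2 - 7*t]
  [-2*t^2 - 4*t, 2*t^2 + 2*t, 3*t^2 + 4*t + 1]

Strategy: write M = P · J · P⁻¹ where J is a Jordan canonical form, so e^{tM} = P · e^{tJ} · P⁻¹, and e^{tJ} can be computed block-by-block.

M has Jordan form
J =
  [0, 1, 0]
  [0, 0, 1]
  [0, 0, 0]
(up to reordering of blocks).

Per-block formulas:
  For a 3×3 Jordan block J_3(0): exp(t · J_3(0)) = e^(0t)·(I + t·N + (t^2/2)·N^2), where N is the 3×3 nilpotent shift.

After assembling e^{tJ} and conjugating by P, we get:

e^{tM} =
  [1 - t^2, t^2 - t, 3*t^2/2 - t]
  [2*t^2 + 6*t, -2*t^2 - 4*t + 1, -3*t^2 - 7*t]
  [-2*t^2 - 4*t, 2*t^2 + 2*t, 3*t^2 + 4*t + 1]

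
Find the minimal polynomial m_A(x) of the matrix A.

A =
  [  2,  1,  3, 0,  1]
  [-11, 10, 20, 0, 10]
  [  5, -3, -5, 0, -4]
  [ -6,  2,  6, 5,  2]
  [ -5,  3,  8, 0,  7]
x^4 - 14*x^3 + 72*x^2 - 162*x + 135

The characteristic polynomial is χ_A(x) = (x - 5)^2*(x - 3)^3, so the eigenvalues are known. The minimal polynomial is
  m_A(x) = Π_λ (x − λ)^{k_λ}
where k_λ is the size of the *largest* Jordan block for λ (equivalently, the smallest k with (A − λI)^k v = 0 for every generalised eigenvector v of λ).

  λ = 3: largest Jordan block has size 3, contributing (x − 3)^3
  λ = 5: largest Jordan block has size 1, contributing (x − 5)

So m_A(x) = (x - 5)*(x - 3)^3 = x^4 - 14*x^3 + 72*x^2 - 162*x + 135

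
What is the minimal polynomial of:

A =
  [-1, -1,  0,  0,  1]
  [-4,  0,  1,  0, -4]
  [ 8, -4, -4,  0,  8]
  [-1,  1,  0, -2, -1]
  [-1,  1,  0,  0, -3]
x^3 + 6*x^2 + 12*x + 8

The characteristic polynomial is χ_A(x) = (x + 2)^5, so the eigenvalues are known. The minimal polynomial is
  m_A(x) = Π_λ (x − λ)^{k_λ}
where k_λ is the size of the *largest* Jordan block for λ (equivalently, the smallest k with (A − λI)^k v = 0 for every generalised eigenvector v of λ).

  λ = -2: largest Jordan block has size 3, contributing (x + 2)^3

So m_A(x) = (x + 2)^3 = x^3 + 6*x^2 + 12*x + 8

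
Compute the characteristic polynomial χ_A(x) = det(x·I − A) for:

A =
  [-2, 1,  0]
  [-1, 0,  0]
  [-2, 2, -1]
x^3 + 3*x^2 + 3*x + 1

Expanding det(x·I − A) (e.g. by cofactor expansion or by noting that A is similar to its Jordan form J, which has the same characteristic polynomial as A) gives
  χ_A(x) = x^3 + 3*x^2 + 3*x + 1
which factors as (x + 1)^3. The eigenvalues (with algebraic multiplicities) are λ = -1 with multiplicity 3.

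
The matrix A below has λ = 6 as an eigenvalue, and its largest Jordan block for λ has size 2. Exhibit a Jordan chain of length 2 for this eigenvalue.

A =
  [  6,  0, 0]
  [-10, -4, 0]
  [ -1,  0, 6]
A Jordan chain for λ = 6 of length 2:
v_1 = (0, 0, -1)ᵀ
v_2 = (1, -1, 0)ᵀ

Let N = A − (6)·I. We want v_2 with N^2 v_2 = 0 but N^1 v_2 ≠ 0; then v_{j-1} := N · v_j for j = 2, …, 2.

Pick v_2 = (1, -1, 0)ᵀ.
Then v_1 = N · v_2 = (0, 0, -1)ᵀ.

Sanity check: (A − (6)·I) v_1 = (0, 0, 0)ᵀ = 0. ✓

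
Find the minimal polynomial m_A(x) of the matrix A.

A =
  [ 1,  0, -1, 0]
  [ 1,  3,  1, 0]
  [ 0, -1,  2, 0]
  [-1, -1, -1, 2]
x^3 - 6*x^2 + 12*x - 8

The characteristic polynomial is χ_A(x) = (x - 2)^4, so the eigenvalues are known. The minimal polynomial is
  m_A(x) = Π_λ (x − λ)^{k_λ}
where k_λ is the size of the *largest* Jordan block for λ (equivalently, the smallest k with (A − λI)^k v = 0 for every generalised eigenvector v of λ).

  λ = 2: largest Jordan block has size 3, contributing (x − 2)^3

So m_A(x) = (x - 2)^3 = x^3 - 6*x^2 + 12*x - 8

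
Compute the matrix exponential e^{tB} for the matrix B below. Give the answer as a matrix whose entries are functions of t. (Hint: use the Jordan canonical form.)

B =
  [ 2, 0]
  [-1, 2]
e^{tB} =
  [exp(2*t), 0]
  [-t*exp(2*t), exp(2*t)]

Strategy: write B = P · J · P⁻¹ where J is a Jordan canonical form, so e^{tB} = P · e^{tJ} · P⁻¹, and e^{tJ} can be computed block-by-block.

B has Jordan form
J =
  [2, 1]
  [0, 2]
(up to reordering of blocks).

Per-block formulas:
  For a 2×2 Jordan block J_2(2): exp(t · J_2(2)) = e^(2t)·(I + t·N), where N is the 2×2 nilpotent shift.

After assembling e^{tJ} and conjugating by P, we get:

e^{tB} =
  [exp(2*t), 0]
  [-t*exp(2*t), exp(2*t)]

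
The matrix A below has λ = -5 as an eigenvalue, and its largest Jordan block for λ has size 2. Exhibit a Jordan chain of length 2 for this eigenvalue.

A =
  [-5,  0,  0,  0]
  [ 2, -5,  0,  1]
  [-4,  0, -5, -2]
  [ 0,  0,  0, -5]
A Jordan chain for λ = -5 of length 2:
v_1 = (0, 2, -4, 0)ᵀ
v_2 = (1, 0, 0, 0)ᵀ

Let N = A − (-5)·I. We want v_2 with N^2 v_2 = 0 but N^1 v_2 ≠ 0; then v_{j-1} := N · v_j for j = 2, …, 2.

Pick v_2 = (1, 0, 0, 0)ᵀ.
Then v_1 = N · v_2 = (0, 2, -4, 0)ᵀ.

Sanity check: (A − (-5)·I) v_1 = (0, 0, 0, 0)ᵀ = 0. ✓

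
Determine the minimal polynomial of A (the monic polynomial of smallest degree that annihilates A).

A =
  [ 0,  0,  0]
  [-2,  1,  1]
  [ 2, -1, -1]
x^2

The characteristic polynomial is χ_A(x) = x^3, so the eigenvalues are known. The minimal polynomial is
  m_A(x) = Π_λ (x − λ)^{k_λ}
where k_λ is the size of the *largest* Jordan block for λ (equivalently, the smallest k with (A − λI)^k v = 0 for every generalised eigenvector v of λ).

  λ = 0: largest Jordan block has size 2, contributing (x − 0)^2

So m_A(x) = x^2 = x^2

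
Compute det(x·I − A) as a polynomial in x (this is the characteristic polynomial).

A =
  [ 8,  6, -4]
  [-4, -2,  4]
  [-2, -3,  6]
x^3 - 12*x^2 + 48*x - 64

Expanding det(x·I − A) (e.g. by cofactor expansion or by noting that A is similar to its Jordan form J, which has the same characteristic polynomial as A) gives
  χ_A(x) = x^3 - 12*x^2 + 48*x - 64
which factors as (x - 4)^3. The eigenvalues (with algebraic multiplicities) are λ = 4 with multiplicity 3.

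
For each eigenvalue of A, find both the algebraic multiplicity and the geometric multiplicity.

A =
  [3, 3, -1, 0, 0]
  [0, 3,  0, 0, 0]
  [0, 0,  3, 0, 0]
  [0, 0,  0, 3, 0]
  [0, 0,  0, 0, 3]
λ = 3: alg = 5, geom = 4

Step 1 — factor the characteristic polynomial to read off the algebraic multiplicities:
  χ_A(x) = (x - 3)^5

Step 2 — compute geometric multiplicities via the rank-nullity identity g(λ) = n − rank(A − λI):
  rank(A − (3)·I) = 1, so dim ker(A − (3)·I) = n − 1 = 4

Summary:
  λ = 3: algebraic multiplicity = 5, geometric multiplicity = 4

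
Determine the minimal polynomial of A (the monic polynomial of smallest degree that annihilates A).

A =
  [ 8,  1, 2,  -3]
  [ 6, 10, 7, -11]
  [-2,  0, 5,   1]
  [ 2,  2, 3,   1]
x^2 - 12*x + 36

The characteristic polynomial is χ_A(x) = (x - 6)^4, so the eigenvalues are known. The minimal polynomial is
  m_A(x) = Π_λ (x − λ)^{k_λ}
where k_λ is the size of the *largest* Jordan block for λ (equivalently, the smallest k with (A − λI)^k v = 0 for every generalised eigenvector v of λ).

  λ = 6: largest Jordan block has size 2, contributing (x − 6)^2

So m_A(x) = (x - 6)^2 = x^2 - 12*x + 36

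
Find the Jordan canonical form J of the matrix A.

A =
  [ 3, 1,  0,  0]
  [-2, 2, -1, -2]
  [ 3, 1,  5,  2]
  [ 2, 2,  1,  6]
J_3(4) ⊕ J_1(4)

The characteristic polynomial is
  det(x·I − A) = x^4 - 16*x^3 + 96*x^2 - 256*x + 256 = (x - 4)^4

Eigenvalues and multiplicities (the geometric multiplicity of λ is n − rank(A − λI), which equals the number of Jordan blocks for λ):
  λ = 4: algebraic multiplicity = 4, geometric multiplicity = 2

Determining the block sizes for each eigenvalue:
  λ = 4: with am = 4 and gm = 2, the partition is not yet determined (e.g. several partitions of 4 into 2 parts exist). Let N = A − (4)·I. Computing rank(N^1) = 2, rank(N^2) = 1, rank(N^3) = 0; the number of blocks of size ≥ j is rank(N^{j−1}) − rank(N^j), giving [2, 1, 1]. So we have 1 block(s) of size 3, 1 block(s) of size 1 → block sizes [3, 1]

Assembling the blocks gives a Jordan form
J =
  [4, 1, 0, 0]
  [0, 4, 1, 0]
  [0, 0, 4, 0]
  [0, 0, 0, 4]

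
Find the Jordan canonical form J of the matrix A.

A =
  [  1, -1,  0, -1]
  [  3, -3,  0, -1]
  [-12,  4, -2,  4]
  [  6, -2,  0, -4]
J_2(-2) ⊕ J_1(-2) ⊕ J_1(-2)

The characteristic polynomial is
  det(x·I − A) = x^4 + 8*x^3 + 24*x^2 + 32*x + 16 = (x + 2)^4

Eigenvalues and multiplicities (the geometric multiplicity of λ is n − rank(A − λI), which equals the number of Jordan blocks for λ):
  λ = -2: algebraic multiplicity = 4, geometric multiplicity = 3

Determining the block sizes for each eigenvalue:
  λ = -2: 3 blocks summing to 4 forces exactly one block of size 2 and the rest size 1 → block sizes [2, 1, 1]

Assembling the blocks gives a Jordan form
J =
  [-2,  1,  0,  0]
  [ 0, -2,  0,  0]
  [ 0,  0, -2,  0]
  [ 0,  0,  0, -2]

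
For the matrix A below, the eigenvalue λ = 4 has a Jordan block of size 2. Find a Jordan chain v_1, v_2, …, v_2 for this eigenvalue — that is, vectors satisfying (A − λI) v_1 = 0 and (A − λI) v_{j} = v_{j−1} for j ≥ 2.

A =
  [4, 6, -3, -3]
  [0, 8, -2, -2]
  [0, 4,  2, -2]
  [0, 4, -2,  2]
A Jordan chain for λ = 4 of length 2:
v_1 = (6, 4, 4, 4)ᵀ
v_2 = (0, 1, 0, 0)ᵀ

Let N = A − (4)·I. We want v_2 with N^2 v_2 = 0 but N^1 v_2 ≠ 0; then v_{j-1} := N · v_j for j = 2, …, 2.

Pick v_2 = (0, 1, 0, 0)ᵀ.
Then v_1 = N · v_2 = (6, 4, 4, 4)ᵀ.

Sanity check: (A − (4)·I) v_1 = (0, 0, 0, 0)ᵀ = 0. ✓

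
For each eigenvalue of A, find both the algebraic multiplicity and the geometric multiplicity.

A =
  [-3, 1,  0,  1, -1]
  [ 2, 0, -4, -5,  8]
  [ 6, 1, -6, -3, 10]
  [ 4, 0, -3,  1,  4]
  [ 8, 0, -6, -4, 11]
λ = -1: alg = 3, geom = 1; λ = 3: alg = 2, geom = 1

Step 1 — factor the characteristic polynomial to read off the algebraic multiplicities:
  χ_A(x) = (x - 3)^2*(x + 1)^3

Step 2 — compute geometric multiplicities via the rank-nullity identity g(λ) = n − rank(A − λI):
  rank(A − (-1)·I) = 4, so dim ker(A − (-1)·I) = n − 4 = 1
  rank(A − (3)·I) = 4, so dim ker(A − (3)·I) = n − 4 = 1

Summary:
  λ = -1: algebraic multiplicity = 3, geometric multiplicity = 1
  λ = 3: algebraic multiplicity = 2, geometric multiplicity = 1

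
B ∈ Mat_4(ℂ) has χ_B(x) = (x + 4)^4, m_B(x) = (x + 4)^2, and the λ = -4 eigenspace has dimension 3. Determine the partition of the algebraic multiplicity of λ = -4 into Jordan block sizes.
Block sizes for λ = -4: [2, 1, 1]

Step 1 — from the characteristic polynomial, algebraic multiplicity of λ = -4 is 4. From dim ker(B − (-4)·I) = 3, there are exactly 3 Jordan blocks for λ = -4.
Step 2 — from the minimal polynomial, the factor (x + 4)^2 tells us the largest block for λ = -4 has size 2.
Step 3 — with total size 4, 3 blocks, and largest block 2, the block sizes (in nonincreasing order) are [2, 1, 1].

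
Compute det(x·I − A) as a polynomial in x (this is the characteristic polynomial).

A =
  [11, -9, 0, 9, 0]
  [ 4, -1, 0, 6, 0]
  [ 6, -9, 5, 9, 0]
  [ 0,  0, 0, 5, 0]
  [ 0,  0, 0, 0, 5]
x^5 - 25*x^4 + 250*x^3 - 1250*x^2 + 3125*x - 3125

Expanding det(x·I − A) (e.g. by cofactor expansion or by noting that A is similar to its Jordan form J, which has the same characteristic polynomial as A) gives
  χ_A(x) = x^5 - 25*x^4 + 250*x^3 - 1250*x^2 + 3125*x - 3125
which factors as (x - 5)^5. The eigenvalues (with algebraic multiplicities) are λ = 5 with multiplicity 5.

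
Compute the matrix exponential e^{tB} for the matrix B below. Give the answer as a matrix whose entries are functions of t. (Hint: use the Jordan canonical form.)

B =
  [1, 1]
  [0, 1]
e^{tB} =
  [exp(t), t*exp(t)]
  [0, exp(t)]

Strategy: write B = P · J · P⁻¹ where J is a Jordan canonical form, so e^{tB} = P · e^{tJ} · P⁻¹, and e^{tJ} can be computed block-by-block.

B has Jordan form
J =
  [1, 1]
  [0, 1]
(up to reordering of blocks).

Per-block formulas:
  For a 2×2 Jordan block J_2(1): exp(t · J_2(1)) = e^(1t)·(I + t·N), where N is the 2×2 nilpotent shift.

After assembling e^{tJ} and conjugating by P, we get:

e^{tB} =
  [exp(t), t*exp(t)]
  [0, exp(t)]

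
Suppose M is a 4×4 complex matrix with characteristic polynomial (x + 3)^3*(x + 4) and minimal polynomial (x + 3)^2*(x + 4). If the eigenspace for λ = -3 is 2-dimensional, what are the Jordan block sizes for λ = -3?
Block sizes for λ = -3: [2, 1]

Step 1 — from the characteristic polynomial, algebraic multiplicity of λ = -3 is 3. From dim ker(M − (-3)·I) = 2, there are exactly 2 Jordan blocks for λ = -3.
Step 2 — from the minimal polynomial, the factor (x + 3)^2 tells us the largest block for λ = -3 has size 2.
Step 3 — with total size 3, 2 blocks, and largest block 2, the block sizes (in nonincreasing order) are [2, 1].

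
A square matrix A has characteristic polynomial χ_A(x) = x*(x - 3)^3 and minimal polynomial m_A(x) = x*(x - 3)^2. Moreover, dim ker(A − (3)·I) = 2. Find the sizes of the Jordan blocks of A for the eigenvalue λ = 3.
Block sizes for λ = 3: [2, 1]

Step 1 — from the characteristic polynomial, algebraic multiplicity of λ = 3 is 3. From dim ker(A − (3)·I) = 2, there are exactly 2 Jordan blocks for λ = 3.
Step 2 — from the minimal polynomial, the factor (x − 3)^2 tells us the largest block for λ = 3 has size 2.
Step 3 — with total size 3, 2 blocks, and largest block 2, the block sizes (in nonincreasing order) are [2, 1].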